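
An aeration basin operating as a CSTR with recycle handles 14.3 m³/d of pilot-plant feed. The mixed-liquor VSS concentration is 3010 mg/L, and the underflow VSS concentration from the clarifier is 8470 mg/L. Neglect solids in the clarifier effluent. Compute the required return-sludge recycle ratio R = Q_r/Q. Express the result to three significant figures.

R ≈ 0.551

Mass balance around the secondary clarifier (neglecting effluent solids): R = X / (X_r − X) = 3010 / (8470 − 3010) = 0.5513.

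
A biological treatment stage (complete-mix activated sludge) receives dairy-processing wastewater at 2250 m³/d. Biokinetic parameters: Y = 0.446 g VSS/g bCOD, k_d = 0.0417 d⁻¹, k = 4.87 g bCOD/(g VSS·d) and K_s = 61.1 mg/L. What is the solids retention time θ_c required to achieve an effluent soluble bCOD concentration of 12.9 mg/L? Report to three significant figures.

θ_c ≈ 2.97 d

At the target effluent, Y k S/(K_s+S) = 0.446×4.87×12.9/74.00 = 0.3786 d⁻¹.
θ_c = 1/(μ − k_d) = 1/(0.3786 − 0.0417) = 1/0.3369 = 2.968 d.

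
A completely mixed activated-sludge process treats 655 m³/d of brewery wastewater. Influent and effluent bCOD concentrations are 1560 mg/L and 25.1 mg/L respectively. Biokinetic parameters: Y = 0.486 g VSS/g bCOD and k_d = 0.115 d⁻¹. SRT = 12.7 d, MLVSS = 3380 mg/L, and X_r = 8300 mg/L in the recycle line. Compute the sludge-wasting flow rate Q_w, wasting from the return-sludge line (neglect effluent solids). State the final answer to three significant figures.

Q_w ≈ 23.9 m³/d

Rearranging the biomass balance for a CMAS with decay, V = Y·Q·ΔS·θ_c / [X·(1+k_d θ_c)] = 0.486 × 655 × (1560 − 25.1) × 12.7 / [3380 × (1 + 0.115 × 12.7)] = 6.21×10^6 / 8316 = 746.1 m³.
Wasting from the return line (neglecting effluent solids): Q_w = V·X / (θ_c·X_r) = 746.1 × 3380 / (12.7 × 8300) = 23.93 m³/d.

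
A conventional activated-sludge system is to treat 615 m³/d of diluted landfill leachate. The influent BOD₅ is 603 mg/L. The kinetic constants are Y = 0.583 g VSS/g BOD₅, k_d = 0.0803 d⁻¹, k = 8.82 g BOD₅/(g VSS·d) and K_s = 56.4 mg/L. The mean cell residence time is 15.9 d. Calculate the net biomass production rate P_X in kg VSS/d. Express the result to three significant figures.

P_X ≈ 94.7 kg VSS/d

For a completely mixed reactor with recycle the Lawrence–McCarty relation gives S = K_s·(1 + k_d·θ_c) / [θ_c·(Y·k − k_d) − 1] = 56.4 × (1 + 0.0803 × 15.9) / [15.9 × (0.583 × 8.82 − 0.0803) − 1] = 128.4 / 79.48 = 1.616 mg/L.
Y_obs = Y / (1 + k_d θ_c) = 0.583 / (1 + 0.0803 × 15.9) = 0.583 / 2.277 = 0.2561.
Substrate removed = Q·(S₀ − S) = 615 m³/d × (603 − 1.62) g/m³ = 3.7×10^5 g/d = 369.8 kg/d.
Net biomass production P_X = Y_obs × Q·(S₀ − S) = 0.2561 × 369.8 = 94.71 kg VSS/d.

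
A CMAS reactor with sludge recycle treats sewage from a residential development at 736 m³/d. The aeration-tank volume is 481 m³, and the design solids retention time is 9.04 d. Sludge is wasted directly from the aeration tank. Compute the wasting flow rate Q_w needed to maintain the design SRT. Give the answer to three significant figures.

Q_w ≈ 53.2 m³/d

For wasting at MLVSS concentration, Q_w = V/θ_c = 481.0/9.04 = 53.21 m³/d.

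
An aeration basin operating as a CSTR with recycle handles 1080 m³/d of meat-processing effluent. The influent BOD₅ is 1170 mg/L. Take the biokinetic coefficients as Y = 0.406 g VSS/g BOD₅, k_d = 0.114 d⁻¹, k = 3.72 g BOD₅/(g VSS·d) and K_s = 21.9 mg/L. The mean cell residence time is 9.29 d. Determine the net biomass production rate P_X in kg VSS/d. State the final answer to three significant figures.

P_X ≈ 248 kg VSS/d

For a completely mixed reactor with recycle the Lawrence–McCarty relation gives S = K_s·(1 + k_d·θ_c) / [θ_c·(Y·k − k_d) − 1] = 21.9 × (1 + 0.114 × 9.29) / [9.29 × (0.406 × 3.72 − 0.114) − 1] = 45.09 / 11.97 = 3.767 mg/L.
The observed yield is Y_obs = Y/(1 + k_d·θ_c) = 0.406 / (1 + 0.114 × 9.29) = 0.406 / 2.059 = 0.1972 g VSS per g BOD₅ removed.
Q·(S₀ − S) = 1080 × (1170 − 3.77) × 10⁻³ = 1260 kg/d removed.
Net biomass production P_X = Y_obs × Q·(S₀ − S) = 0.1972 × 1260 = 248.4 kg VSS/d.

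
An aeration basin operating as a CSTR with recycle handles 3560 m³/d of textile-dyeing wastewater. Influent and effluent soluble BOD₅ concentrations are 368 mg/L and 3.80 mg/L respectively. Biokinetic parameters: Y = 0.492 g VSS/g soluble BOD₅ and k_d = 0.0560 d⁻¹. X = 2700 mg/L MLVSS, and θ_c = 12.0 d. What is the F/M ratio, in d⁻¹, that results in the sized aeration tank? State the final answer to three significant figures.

F/M ≈ 0.286 d⁻¹

Rearranging the biomass balance for a CMAS with decay, V = Y·Q·ΔS·θ_c / [X·(1+k_d θ_c)] = 0.492 × 3560 × (368 − 3.80) × 12.0 / [2700 × (1 + 0.0560 × 12.0)] = 7.65×10^6 / 4514 = 1696 m³.
Food-to-microorganism ratio F/M = Q S₀ / (V X) = 3560 × 368 / (1696 × 2700) = 0.2862 d⁻¹.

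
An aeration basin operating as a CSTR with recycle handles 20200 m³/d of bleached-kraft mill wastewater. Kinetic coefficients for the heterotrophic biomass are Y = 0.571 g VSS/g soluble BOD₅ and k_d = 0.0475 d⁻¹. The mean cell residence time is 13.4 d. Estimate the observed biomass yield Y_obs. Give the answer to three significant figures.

The observed yield is Y_obs = Y/(1 + k_d·θ_c) = 0.571 / (1 + 0.0475 × 13.4) = 0.571 / 1.637 = 0.3489 g VSS per g soluble BOD₅ removed.

Y_obs ≈ 0.349 g VSS/g soluble BOD₅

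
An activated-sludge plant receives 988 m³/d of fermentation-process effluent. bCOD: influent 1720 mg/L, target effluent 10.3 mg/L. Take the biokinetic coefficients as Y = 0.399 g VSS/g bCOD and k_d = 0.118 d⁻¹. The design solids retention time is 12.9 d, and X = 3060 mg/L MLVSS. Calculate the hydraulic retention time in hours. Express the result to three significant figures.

From the SRT design equation V = Y Q (S₀−S) θ_c / [X (1 + k_d θ_c)] = 0.399 × 988 × (1720 − 10.3) × 12.9 / [3060 × (1 + 0.118 × 12.9)] = 8.69×10^6 / 7718 = 1127 m³.
Hydraulic retention time τ = V/Q = 1127 / 988 = 1.140 d = 27.36 h.

τ ≈ 27.4 h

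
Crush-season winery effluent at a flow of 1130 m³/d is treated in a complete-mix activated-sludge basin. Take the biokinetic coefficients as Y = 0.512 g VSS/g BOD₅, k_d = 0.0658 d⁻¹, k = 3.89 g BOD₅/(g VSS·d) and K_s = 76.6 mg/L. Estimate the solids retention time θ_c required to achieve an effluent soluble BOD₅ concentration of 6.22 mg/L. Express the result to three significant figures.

θ_c ≈ 11.9 d

Specific growth rate at S = 6.22 mg/L: μ = YkS/(K_s+S) = 0.512·3.89·6.22/(76.6+6.22) = 0.1496 d⁻¹.
Then 1/θ_c = μ − k_d = 0.1496 − 0.0658 = 0.08378 d⁻¹, giving θ_c = 11.94 d.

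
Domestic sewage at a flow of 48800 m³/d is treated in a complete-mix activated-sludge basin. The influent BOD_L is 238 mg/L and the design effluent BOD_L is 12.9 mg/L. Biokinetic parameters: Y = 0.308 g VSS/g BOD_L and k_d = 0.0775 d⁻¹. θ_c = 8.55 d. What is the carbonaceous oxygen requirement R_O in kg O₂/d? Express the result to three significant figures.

Observed yield with endogenous decay: Y_obs = Y / (1 + k_d·θ_c) = 0.308 / (1 + 0.0775 × 8.55) = 0.308 / 1.663 = 0.1852 g VSS/g BOD_L.
Mass of BOD_L removed per day: Q(S₀ − S) = 48800 × 225.1 g/m³ = 10985 kg/d.
Biomass synthesised: P_X = Y_obs × 10985 = 2035 kg VSS/d.
R_O = Q·ΔS − 1.42 P_X = 10985 − 2890 = 8095 kg O₂/d.

R_O ≈ 8100 kg O₂/d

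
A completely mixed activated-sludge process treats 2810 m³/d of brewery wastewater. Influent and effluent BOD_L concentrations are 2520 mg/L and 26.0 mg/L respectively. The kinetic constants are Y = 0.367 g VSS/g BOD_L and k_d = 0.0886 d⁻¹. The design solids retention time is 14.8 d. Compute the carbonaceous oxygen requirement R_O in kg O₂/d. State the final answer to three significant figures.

R_O ≈ 5430 kg O₂/d

Observed yield with endogenous decay: Y_obs = Y / (1 + k_d·θ_c) = 0.367 / (1 + 0.0886 × 14.8) = 0.367 / 2.311 = 0.1588 g VSS/g BOD_L.
Substrate removed = Q·(S₀ − S) = 2810 m³/d × (2520 − 26.0) g/m³ = 7.01×10^6 g/d = 7008 kg/d.
P_X = Y_obs·Q·(S₀ − S) = 0.1588 × 7008 = 1113 kg VSS/d.
R_O = Q·(S₀ − S) − 1.42·P_X = 7008 − 1.42 × 1113 = 5428 kg O₂/d.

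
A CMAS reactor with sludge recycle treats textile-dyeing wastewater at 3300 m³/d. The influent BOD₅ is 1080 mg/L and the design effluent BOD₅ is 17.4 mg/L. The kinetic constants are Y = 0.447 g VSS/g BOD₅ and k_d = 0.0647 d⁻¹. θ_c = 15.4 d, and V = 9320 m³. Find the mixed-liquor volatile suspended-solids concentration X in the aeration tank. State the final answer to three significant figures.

X = Y·Q·ΔS·θ_c / [V·(1 + k_d θ_c)] = 0.447 × 3300 × (1080 − 17.4) × 15.4 / [9320 × (1 + 0.0647 × 15.4)] = 1297 mg/L.

X ≈ 1300 mg/L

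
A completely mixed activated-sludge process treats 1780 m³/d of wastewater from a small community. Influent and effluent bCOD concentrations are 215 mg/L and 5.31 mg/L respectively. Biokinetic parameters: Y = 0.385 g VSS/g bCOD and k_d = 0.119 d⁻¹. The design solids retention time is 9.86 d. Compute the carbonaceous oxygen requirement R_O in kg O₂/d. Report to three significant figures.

The observed yield is Y_obs = Y/(1 + k_d·θ_c) = 0.385 / (1 + 0.119 × 9.86) = 0.385 / 2.173 = 0.1771 g VSS per g bCOD removed.
ΔS = 215 − 5.31 = 209.7 mg/L, so the substrate removal rate is 1780 × 209.7/1000 = 373.2 kg bCOD/d.
P_X = Y_obs·Q·(S₀ − S) = 0.1771 × 373.2 = 66.12 kg VSS/d.
Carbonaceous O₂ demand = substrate oxidised − cell-mass equivalent = 373.2 − 1.42 × 66.12 = 279.4 kg O₂/d.

R_O ≈ 279 kg O₂/d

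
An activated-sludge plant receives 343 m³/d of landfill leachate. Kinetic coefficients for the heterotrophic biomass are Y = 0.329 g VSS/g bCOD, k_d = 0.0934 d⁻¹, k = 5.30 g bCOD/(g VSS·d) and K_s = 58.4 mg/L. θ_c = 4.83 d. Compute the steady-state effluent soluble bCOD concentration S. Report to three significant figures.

Effluent substrate depends only on kinetics and SRT: S = K_s(1 + k_d θ_c) / [θ_c(Yk − k_d) − 1] = 58.4 × (1 + 0.0934 × 4.83) / [4.83 × (0.329 × 5.30 − 0.0934) − 1] = 84.75 / 6.971 = 12.16 mg/L.

S ≈ 12.2 mg/L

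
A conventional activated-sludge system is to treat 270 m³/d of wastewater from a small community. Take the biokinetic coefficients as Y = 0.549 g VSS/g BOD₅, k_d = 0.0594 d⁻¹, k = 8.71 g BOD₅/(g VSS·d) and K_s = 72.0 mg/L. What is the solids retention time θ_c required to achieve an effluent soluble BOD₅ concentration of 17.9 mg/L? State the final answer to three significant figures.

From 1/θ_c = Y·k·S/(K_s + S) − k_d: Y·k·S/(K_s+S) = 0.549 × 8.71 × 17.9 / (72.0 + 17.9) = 0.9521 d⁻¹.
1/θ_c = 0.9521 − 0.0594 = 0.8927 d⁻¹, so θ_c = 1.120 d.

θ_c ≈ 1.12 d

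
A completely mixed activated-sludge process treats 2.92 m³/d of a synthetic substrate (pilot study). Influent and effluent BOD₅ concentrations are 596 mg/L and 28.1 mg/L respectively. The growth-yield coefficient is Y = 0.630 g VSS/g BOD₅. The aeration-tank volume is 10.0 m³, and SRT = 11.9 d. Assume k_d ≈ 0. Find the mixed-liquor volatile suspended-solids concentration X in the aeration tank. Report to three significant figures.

X ≈ 1240 mg/L

X = Y·Q·ΔS·θ_c / V = 0.630 × 2.92 × (596 − 28.1) × 11.9 / 10.0 = 1243 mg/L.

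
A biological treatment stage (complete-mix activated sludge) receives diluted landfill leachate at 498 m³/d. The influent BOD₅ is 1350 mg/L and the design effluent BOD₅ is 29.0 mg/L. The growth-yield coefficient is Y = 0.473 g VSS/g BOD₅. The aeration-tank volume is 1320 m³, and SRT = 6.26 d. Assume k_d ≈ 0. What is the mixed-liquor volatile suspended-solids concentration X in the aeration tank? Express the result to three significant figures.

X ≈ 1480 mg/L

From V·X = Y·Q·(S₀ − S)·θ_c (decay neglected): X = 0.473 × 498 × (1350 − 29.0) × 6.26 / 1320 = 1476 mg/L.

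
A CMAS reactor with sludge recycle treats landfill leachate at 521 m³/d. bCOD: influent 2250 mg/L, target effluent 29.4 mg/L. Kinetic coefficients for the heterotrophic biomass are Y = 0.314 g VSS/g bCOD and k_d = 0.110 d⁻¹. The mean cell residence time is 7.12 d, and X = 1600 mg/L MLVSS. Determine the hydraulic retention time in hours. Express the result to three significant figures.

From the SRT design equation V = Y Q (S₀−S) θ_c / [X (1 + k_d θ_c)] = 0.314 × 521 × (2250 − 29.4) × 7.12 / [1600 × (1 + 0.110 × 7.12)] = 2.59×10^6 / 2853 = 906.6 m³.
τ = V/Q = 906.6/521 = 1.740 d, or 41.76 h.

τ ≈ 41.8 h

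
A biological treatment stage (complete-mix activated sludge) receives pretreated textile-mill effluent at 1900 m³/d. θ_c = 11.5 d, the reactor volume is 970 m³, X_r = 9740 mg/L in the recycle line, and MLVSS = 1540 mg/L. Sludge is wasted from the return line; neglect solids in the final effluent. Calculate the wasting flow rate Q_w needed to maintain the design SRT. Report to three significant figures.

Q_w ≈ 13.3 m³/d

θ_c = V·X/(Q_w·X_r) when wasting from the recycle, so Q_w = V·X/(θ_c·X_r) = 970.0 × 1540 / (11.5 × 9740) = 13.34 m³/d.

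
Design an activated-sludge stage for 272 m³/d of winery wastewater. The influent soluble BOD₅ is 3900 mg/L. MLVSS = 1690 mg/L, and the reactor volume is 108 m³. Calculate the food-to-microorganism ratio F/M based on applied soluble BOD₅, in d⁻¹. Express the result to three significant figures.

F/M ≈ 5.81 d⁻¹

F/M = Q·S₀ / (V·X) = 272 × 3900 / (108.0 × 1690) = 5.812 g soluble BOD₅·(g VSS·d)⁻¹.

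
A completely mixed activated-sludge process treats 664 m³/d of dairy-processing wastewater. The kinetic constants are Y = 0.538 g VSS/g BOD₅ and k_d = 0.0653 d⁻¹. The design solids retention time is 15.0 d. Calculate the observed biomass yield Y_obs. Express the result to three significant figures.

Y_obs ≈ 0.272 g VSS/g BOD₅

The observed yield is Y_obs = Y/(1 + k_d·θ_c) = 0.538 / (1 + 0.0653 × 15.0) = 0.538 / 1.979 = 0.2718 g VSS per g BOD₅ removed.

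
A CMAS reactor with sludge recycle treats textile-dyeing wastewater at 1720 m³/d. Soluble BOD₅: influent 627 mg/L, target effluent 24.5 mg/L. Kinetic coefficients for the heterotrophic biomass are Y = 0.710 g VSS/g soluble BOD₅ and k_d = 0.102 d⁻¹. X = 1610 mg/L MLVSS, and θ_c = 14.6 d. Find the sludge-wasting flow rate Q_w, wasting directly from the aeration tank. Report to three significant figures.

Q_w ≈ 184 m³/d

Rearranging the biomass balance for a CMAS with decay, V = Y·Q·ΔS·θ_c / [X·(1+k_d θ_c)] = 0.710 × 1720 × (627 − 24.5) × 14.6 / [1610 × (1 + 0.102 × 14.6)] = 1.07×10^7 / 4008 = 2680 m³.
Wasting from the aeration tank: Q_w = V / θ_c = 2680 / 14.6 = 183.6 m³/d.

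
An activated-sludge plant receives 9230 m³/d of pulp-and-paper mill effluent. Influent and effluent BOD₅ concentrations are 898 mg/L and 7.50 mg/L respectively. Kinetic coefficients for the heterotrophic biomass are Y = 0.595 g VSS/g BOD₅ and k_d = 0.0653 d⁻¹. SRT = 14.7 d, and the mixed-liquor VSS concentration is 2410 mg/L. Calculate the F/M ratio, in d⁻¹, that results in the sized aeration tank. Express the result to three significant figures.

From the SRT design equation V = Y Q (S₀−S) θ_c / [X (1 + k_d θ_c)] = 0.595 × 9230 × (898 − 7.50) × 14.7 / [2410 × (1 + 0.0653 × 14.7)] = 7.19×10^7 / 4723 = 15220 m³.
F/M = Q·S₀ / (V·X) = 9230 × 898 / (15220 × 2410) = 0.2260 g BOD₅·(g VSS·d)⁻¹.

F/M ≈ 0.226 d⁻¹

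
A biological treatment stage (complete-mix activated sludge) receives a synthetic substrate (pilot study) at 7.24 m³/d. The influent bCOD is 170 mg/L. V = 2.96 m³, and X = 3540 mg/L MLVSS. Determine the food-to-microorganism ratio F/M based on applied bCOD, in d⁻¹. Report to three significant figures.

F/M = Q·S₀ / (V·X) = 7.24 × 170 / (2.960 × 3540) = 0.1175 g bCOD·(g VSS·d)⁻¹.

F/M ≈ 0.117 d⁻¹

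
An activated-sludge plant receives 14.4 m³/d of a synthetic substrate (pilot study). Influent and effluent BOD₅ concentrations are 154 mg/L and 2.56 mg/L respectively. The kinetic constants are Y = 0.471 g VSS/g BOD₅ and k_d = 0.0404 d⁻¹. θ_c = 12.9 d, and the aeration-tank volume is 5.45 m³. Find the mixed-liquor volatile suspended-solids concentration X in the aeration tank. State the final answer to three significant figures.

Solving the biomass balance for X: X = Y Q (S₀−S) θ_c / [V (1+k_d θ_c)] = 0.471 × 14.4 × (154 − 2.56) × 12.9 / [5.45 × (1 + 0.0404 × 12.9)] = 1598 mg/L.

X ≈ 1600 mg/L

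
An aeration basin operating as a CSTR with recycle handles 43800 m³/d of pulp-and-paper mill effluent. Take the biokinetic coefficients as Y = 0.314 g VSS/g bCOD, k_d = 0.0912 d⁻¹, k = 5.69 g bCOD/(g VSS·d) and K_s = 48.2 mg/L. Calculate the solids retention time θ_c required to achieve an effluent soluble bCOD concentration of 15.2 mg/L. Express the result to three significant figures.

From 1/θ_c = Y·k·S/(K_s + S) − k_d: Y·k·S/(K_s+S) = 0.314 × 5.69 × 15.2 / (48.2 + 15.2) = 0.4283 d⁻¹.
1/θ_c = 0.4283 − 0.0912 = 0.3371 d⁻¹, so θ_c = 2.966 d.

θ_c ≈ 2.97 d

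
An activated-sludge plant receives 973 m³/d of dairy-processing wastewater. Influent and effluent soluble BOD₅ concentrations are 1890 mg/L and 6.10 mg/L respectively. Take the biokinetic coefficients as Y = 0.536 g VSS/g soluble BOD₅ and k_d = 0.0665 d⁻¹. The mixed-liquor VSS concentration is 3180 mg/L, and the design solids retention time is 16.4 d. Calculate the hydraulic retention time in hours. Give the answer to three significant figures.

τ ≈ 59.8 h

Rearranging the biomass balance for a CMAS with decay, V = Y·Q·ΔS·θ_c / [X·(1+k_d θ_c)] = 0.536 × 973 × (1890 − 6.10) × 16.4 / [3180 × (1 + 0.0665 × 16.4)] = 1.61×10^7 / 6648 = 2424 m³.
HRT = V/Q = 2424 m³ / 973 m³·d⁻¹ = 2.491 d × 24 = 59.78 h.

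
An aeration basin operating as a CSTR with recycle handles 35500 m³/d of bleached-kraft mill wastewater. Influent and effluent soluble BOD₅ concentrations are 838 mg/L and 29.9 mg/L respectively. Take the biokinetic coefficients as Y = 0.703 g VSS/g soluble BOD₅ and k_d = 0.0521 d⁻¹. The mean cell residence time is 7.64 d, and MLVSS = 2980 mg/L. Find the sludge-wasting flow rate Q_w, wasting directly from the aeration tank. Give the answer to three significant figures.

Q_w ≈ 4840 m³/d

Rearranging the biomass balance for a CMAS with decay, V = Y·Q·ΔS·θ_c / [X·(1+k_d θ_c)] = 0.703 × 35500 × (838 − 29.9) × 7.64 / [2980 × (1 + 0.0521 × 7.64)] = 1.54×10^8 / 4166 = 36983 m³.
With mixed-liquor wasting, θ_c = V/Q_w, so Q_w = V/θ_c = 36983/7.64 = 4841 m³/d.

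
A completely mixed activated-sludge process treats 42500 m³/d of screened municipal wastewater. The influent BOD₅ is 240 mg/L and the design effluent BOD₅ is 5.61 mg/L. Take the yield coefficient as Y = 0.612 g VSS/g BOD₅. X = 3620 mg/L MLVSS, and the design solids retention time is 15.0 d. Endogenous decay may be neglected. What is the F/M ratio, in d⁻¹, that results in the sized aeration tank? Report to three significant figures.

With k_d = 0 the design equation reduces to V = Y Q (S₀−S) θ_c / X = 0.612 × 42500 × (240 − 5.61) × 15.0 / 3620 = 25262 m³.
F/M = Q·S₀ / (V·X) = 42500 × 240 / (25262 × 3620) = 0.1115 g BOD₅·(g VSS·d)⁻¹.

F/M ≈ 0.112 d⁻¹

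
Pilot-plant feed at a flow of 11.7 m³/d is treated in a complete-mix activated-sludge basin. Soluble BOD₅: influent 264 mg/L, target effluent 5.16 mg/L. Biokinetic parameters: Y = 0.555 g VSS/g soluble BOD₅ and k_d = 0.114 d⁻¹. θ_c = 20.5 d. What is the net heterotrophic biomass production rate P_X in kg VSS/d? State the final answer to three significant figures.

Correct the yield for decay: Y_obs = Y/(1 + k_d θ_c) = 0.555 / (1 + 0.114 × 20.5) = 0.555 / 3.337 = 0.1663.
ΔS = 264 − 5.16 = 258.8 mg/L, so the substrate removal rate is 11.7 × 258.8/1000 = 3.028 kg soluble BOD₅/d.
P_X = Y_obs · Q(S₀ − S) = 0.1663 × 3.028 = 0.5037 kg VSS/d.

P_X ≈ 0.504 kg VSS/d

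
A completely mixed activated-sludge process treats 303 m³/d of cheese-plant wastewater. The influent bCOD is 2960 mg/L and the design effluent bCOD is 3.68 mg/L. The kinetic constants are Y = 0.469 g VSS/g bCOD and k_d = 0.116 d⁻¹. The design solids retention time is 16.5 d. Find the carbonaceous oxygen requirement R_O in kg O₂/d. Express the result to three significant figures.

The observed yield is Y_obs = Y/(1 + k_d·θ_c) = 0.469 / (1 + 0.116 × 16.5) = 0.469 / 2.914 = 0.1609 g VSS per g bCOD removed.
Q·(S₀ − S) = 303 × (2960 − 3.68) × 10⁻³ = 895.8 kg/d removed.
P_X = Y_obs·Q·(S₀ − S) = 0.1609 × 895.8 = 144.2 kg VSS/d.
Carbonaceous O₂ demand = substrate oxidised − cell-mass equivalent = 895.8 − 1.42 × 144.2 = 691.0 kg O₂/d.

R_O ≈ 691 kg O₂/d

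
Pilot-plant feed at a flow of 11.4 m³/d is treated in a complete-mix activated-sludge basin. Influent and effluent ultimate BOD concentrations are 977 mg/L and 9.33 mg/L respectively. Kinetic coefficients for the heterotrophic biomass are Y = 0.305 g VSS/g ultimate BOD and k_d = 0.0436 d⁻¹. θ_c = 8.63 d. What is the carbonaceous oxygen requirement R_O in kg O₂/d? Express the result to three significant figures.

R_O ≈ 7.56 kg O₂/d

Y_obs = Y / (1 + k_d θ_c) = 0.305 / (1 + 0.0436 × 8.63) = 0.305 / 1.376 = 0.2216.
ΔS = 977 − 9.33 = 967.7 mg/L, so the substrate removal rate is 11.4 × 967.7/1000 = 11.03 kg ultimate BOD/d.
Net sludge production P_X = 0.2216 × 11.03 = 2.445 kg VSS/d.
Carbonaceous O₂ demand = substrate oxidised − cell-mass equivalent = 11.03 − 1.42 × 2.445 = 7.560 kg O₂/d.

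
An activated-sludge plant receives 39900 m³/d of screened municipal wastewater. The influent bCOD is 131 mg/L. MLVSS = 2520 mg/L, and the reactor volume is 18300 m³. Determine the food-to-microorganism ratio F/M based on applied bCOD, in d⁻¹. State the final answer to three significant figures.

Food-to-microorganism ratio F/M = Q S₀ / (V X) = 39900 × 131 / (18300 × 2520) = 0.1133 d⁻¹.

F/M ≈ 0.113 d⁻¹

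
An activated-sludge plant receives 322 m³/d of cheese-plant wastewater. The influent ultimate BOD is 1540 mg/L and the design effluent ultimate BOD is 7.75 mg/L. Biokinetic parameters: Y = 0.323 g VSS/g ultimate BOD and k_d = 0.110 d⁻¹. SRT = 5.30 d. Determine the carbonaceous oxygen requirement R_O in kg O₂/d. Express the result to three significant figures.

Correct the yield for decay: Y_obs = Y/(1 + k_d θ_c) = 0.323 / (1 + 0.110 × 5.30) = 0.323 / 1.583 = 0.2040.
ΔS = 1540 − 7.75 = 1532 mg/L, so the substrate removal rate is 322 × 1532/1000 = 493.4 kg ultimate BOD/d.
P_X = Y_obs·Q·(S₀ − S) = 0.2040 × 493.4 = 100.7 kg VSS/d.
Carbonaceous O₂ demand = substrate oxidised − cell-mass equivalent = 493.4 − 1.42 × 100.7 = 350.4 kg O₂/d.

R_O ≈ 350 kg O₂/d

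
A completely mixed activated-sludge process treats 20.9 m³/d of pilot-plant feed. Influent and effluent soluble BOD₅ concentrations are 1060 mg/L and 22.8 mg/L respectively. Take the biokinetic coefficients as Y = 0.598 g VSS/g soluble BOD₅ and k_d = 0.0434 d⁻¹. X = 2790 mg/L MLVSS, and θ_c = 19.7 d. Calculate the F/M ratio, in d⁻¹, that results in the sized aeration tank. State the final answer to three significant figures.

F/M ≈ 0.161 d⁻¹

From the SRT design equation V = Y Q (S₀−S) θ_c / [X (1 + k_d θ_c)] = 0.598 × 20.9 × (1060 − 22.8) × 19.7 / [2790 × (1 + 0.0434 × 19.7)] = 2.55×10^5 / 5175 = 49.34 m³.
F/M = Q·S₀ / (V·X) = 20.9 × 1060 / (49.34 × 2790) = 0.1609 g soluble BOD₅·(g VSS·d)⁻¹.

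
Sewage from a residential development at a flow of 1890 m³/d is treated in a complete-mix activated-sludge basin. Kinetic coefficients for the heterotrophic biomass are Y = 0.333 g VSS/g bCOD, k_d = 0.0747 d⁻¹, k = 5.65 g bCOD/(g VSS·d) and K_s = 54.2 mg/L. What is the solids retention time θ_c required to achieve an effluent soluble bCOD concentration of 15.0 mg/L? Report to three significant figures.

Specific growth rate at S = 15.0 mg/L: μ = YkS/(K_s+S) = 0.333·5.65·15.0/(54.2+15.0) = 0.4078 d⁻¹.
Then 1/θ_c = μ − k_d = 0.4078 − 0.0747 = 0.3331 d⁻¹, giving θ_c = 3.002 d.

θ_c ≈ 3.00 d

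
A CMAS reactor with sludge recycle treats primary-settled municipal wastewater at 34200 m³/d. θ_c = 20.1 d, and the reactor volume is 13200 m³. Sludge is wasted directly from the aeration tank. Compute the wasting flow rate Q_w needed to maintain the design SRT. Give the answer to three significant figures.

With mixed-liquor wasting, θ_c = V/Q_w, so Q_w = V/θ_c = 13200/20.1 = 656.7 m³/d.

Q_w ≈ 657 m³/d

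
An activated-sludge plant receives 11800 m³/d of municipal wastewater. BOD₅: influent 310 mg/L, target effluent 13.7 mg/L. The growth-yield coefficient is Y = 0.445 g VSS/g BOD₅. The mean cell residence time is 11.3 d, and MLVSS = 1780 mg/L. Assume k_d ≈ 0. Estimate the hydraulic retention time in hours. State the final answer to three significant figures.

τ ≈ 20.1 h

V·X = Y·Q·ΔS·θ_c gives V = 0.445 × 11800 × (310 − 13.7) × 11.3 / 1780 = 9877 m³.
τ = V/Q = 9877/11800 = 0.8370 d, or 20.09 h.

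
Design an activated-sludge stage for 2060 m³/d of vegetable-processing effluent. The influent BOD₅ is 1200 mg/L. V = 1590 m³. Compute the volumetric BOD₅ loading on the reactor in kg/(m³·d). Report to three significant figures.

L_v ≈ 1.55 kg BOD₅/(m³·d)

Volumetric loading L_v = Q·S₀ / V = 2060 × 1200 g/m³ / 1590 m³ = 1555 g/(m³·d) = 1.555 kg BOD₅/(m³·d).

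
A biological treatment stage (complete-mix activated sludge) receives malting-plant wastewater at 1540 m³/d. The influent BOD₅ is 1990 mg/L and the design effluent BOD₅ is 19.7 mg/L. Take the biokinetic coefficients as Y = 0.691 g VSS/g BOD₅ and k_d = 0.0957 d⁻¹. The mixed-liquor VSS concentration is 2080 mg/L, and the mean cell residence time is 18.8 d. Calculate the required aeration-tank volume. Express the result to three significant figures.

V ≈ 6770 m³

From the SRT design equation V = Y Q (S₀−S) θ_c / [X (1 + k_d θ_c)] = 0.691 × 1540 × (1990 − 19.7) × 18.8 / [2080 × (1 + 0.0957 × 18.8)] = 3.94×10^7 / 5822 = 6770 m³.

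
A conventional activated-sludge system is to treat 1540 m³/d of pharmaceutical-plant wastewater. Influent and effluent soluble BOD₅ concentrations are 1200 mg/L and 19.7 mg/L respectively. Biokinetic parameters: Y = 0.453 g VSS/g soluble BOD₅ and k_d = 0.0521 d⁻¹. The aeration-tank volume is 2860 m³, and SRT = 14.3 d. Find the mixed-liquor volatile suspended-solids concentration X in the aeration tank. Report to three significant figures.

X ≈ 2360 mg/L

From V·X·(1 + k_d·θ_c) = Y·Q·(S₀ − S)·θ_c: X = 0.453 × 1540 × (1200 − 19.7) × 14.3 / [2860 × (1 + 0.0521 × 14.3)] = 2359 mg/L.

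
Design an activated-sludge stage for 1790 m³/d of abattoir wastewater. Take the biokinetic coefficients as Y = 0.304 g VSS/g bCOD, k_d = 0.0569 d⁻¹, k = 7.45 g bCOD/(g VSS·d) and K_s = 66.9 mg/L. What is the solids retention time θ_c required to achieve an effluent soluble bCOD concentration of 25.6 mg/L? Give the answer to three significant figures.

θ_c ≈ 1.75 d

At the target effluent, Y k S/(K_s+S) = 0.304×7.45×25.6/92.50 = 0.6268 d⁻¹.
1/θ_c = 0.6268 − 0.0569 = 0.5699 d⁻¹, so θ_c = 1.755 d.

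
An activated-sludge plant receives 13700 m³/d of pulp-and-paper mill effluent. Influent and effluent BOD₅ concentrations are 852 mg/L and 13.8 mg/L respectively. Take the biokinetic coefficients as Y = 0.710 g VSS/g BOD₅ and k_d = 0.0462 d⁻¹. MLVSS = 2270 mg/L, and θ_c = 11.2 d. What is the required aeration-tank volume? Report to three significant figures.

V ≈ 26500 m³

From the SRT design equation V = Y Q (S₀−S) θ_c / [X (1 + k_d θ_c)] = 0.710 × 13700 × (852 − 13.8) × 11.2 / [2270 × (1 + 0.0462 × 11.2)] = 9.13×10^7 / 3445 = 26510 m³.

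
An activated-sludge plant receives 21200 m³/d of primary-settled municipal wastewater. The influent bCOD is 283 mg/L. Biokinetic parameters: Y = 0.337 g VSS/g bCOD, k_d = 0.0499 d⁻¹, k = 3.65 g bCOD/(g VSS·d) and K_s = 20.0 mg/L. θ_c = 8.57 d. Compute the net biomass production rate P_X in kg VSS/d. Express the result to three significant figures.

For a completely mixed reactor with recycle the Lawrence–McCarty relation gives S = K_s·(1 + k_d·θ_c) / [θ_c·(Y·k − k_d) − 1] = 20.0 × (1 + 0.0499 × 8.57) / [8.57 × (0.337 × 3.65 − 0.0499) − 1] = 28.55 / 9.114 = 3.133 mg/L.
Correct the yield for decay: Y_obs = Y/(1 + k_d θ_c) = 0.337 / (1 + 0.0499 × 8.57) = 0.337 / 1.428 = 0.2361.
Q·(S₀ − S) = 21200 × (283 − 3.13) × 10⁻³ = 5933 kg/d removed.
P_X = Y_obs · Q(S₀ − S) = 0.2361 × 5933 = 1401 kg VSS/d.

P_X ≈ 1400 kg VSS/d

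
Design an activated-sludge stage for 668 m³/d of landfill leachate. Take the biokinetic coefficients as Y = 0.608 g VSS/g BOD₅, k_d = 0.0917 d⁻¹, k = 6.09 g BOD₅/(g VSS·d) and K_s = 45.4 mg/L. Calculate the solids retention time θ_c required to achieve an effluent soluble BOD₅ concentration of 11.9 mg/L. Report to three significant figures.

θ_c ≈ 1.48 d

Specific growth rate at S = 11.9 mg/L: μ = YkS/(K_s+S) = 0.608·6.09·11.9/(45.4+11.9) = 0.7690 d⁻¹.
θ_c = 1/(μ − k_d) = 1/(0.7690 − 0.0917) = 1/0.6773 = 1.477 d.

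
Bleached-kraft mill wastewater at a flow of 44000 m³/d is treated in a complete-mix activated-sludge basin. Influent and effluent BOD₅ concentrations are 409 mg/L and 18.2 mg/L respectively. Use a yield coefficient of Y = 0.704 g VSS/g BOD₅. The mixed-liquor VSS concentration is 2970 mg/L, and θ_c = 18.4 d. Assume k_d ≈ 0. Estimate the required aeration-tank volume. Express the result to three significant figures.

V ≈ 75000 m³

V·X = Y·Q·ΔS·θ_c gives V = 0.704 × 44000 × (409 − 18.2) × 18.4 / 2970 = 74997 m³.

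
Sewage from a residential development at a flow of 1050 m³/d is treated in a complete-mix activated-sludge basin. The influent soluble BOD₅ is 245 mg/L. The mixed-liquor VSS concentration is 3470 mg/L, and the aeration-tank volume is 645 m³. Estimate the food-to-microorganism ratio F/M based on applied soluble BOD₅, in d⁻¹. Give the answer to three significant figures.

F/M = applied load / biomass = Q·S₀/(V·X) = 1050 × 245 / (645.0 × 3470) = 0.1149 d⁻¹.

F/M ≈ 0.115 d⁻¹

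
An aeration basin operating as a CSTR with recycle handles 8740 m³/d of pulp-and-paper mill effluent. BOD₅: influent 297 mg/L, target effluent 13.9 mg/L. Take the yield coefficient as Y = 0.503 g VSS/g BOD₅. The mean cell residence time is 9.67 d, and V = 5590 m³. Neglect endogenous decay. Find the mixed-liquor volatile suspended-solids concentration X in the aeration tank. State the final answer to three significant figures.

X = Y·Q·ΔS·θ_c / V = 0.503 × 8740 × (297 − 13.9) × 9.67 / 5590 = 2153 mg/L.

X ≈ 2150 mg/L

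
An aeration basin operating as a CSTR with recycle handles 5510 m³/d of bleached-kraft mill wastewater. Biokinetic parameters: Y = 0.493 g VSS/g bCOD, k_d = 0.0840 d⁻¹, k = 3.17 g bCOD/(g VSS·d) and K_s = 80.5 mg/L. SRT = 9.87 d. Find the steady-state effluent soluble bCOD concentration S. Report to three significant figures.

S ≈ 10.8 mg/L

Effluent substrate depends only on kinetics and SRT: S = K_s(1 + k_d θ_c) / [θ_c(Yk − k_d) − 1] = 80.5 × (1 + 0.0840 × 9.87) / [9.87 × (0.493 × 3.17 − 0.0840) − 1] = 147.2 / 13.60 = 10.83 mg/L.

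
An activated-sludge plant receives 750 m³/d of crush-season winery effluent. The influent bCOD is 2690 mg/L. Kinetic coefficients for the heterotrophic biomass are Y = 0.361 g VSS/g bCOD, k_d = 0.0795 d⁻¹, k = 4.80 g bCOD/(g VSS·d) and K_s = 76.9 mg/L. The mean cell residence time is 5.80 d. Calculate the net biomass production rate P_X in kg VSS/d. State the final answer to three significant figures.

From the Monod/SRT balance for a CMAS, S = K_s·(1+k_d θ_c)/[θ_c·(Y k − k_d) − 1] = 76.9 × (1 + 0.0795 × 5.80) / [5.80 × (0.361 × 4.80 − 0.0795) − 1] = 112.4 / 8.589 = 13.08 mg/L.
Observed yield with endogenous decay: Y_obs = Y / (1 + k_d·θ_c) = 0.361 / (1 + 0.0795 × 5.80) = 0.361 / 1.461 = 0.2471 g VSS/g bCOD.
Q·(S₀ − S) = 750 × (2690 − 13.1) × 10⁻³ = 2008 kg/d removed.
Net biomass production P_X = Y_obs × Q·(S₀ − S) = 0.2471 × 2008 = 496.0 kg VSS/d.

P_X ≈ 496 kg VSS/d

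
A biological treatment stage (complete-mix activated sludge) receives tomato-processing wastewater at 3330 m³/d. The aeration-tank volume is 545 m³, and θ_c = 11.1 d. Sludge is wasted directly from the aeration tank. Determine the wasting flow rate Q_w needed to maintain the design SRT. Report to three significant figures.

Wasting from the aeration tank: Q_w = V / θ_c = 545.0 / 11.1 = 49.10 m³/d.

Q_w ≈ 49.1 m³/d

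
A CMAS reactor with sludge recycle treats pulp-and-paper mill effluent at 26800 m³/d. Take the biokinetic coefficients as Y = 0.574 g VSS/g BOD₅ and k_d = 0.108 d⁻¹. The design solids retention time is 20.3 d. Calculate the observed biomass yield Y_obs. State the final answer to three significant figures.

Y_obs ≈ 0.180 g VSS/g BOD₅

The observed yield is Y_obs = Y/(1 + k_d·θ_c) = 0.574 / (1 + 0.108 × 20.3) = 0.574 / 3.192 = 0.1798 g VSS per g BOD₅ removed.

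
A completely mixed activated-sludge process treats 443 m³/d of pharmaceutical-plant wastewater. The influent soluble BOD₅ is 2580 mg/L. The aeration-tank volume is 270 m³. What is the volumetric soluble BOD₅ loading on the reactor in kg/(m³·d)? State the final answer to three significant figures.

Volumetric loading L_v = Q·S₀ / V = 443 × 2580 g/m³ / 270.0 m³ = 4233 g/(m³·d) = 4.233 kg soluble BOD₅/(m³·d).

L_v ≈ 4.23 kg soluble BOD₅/(m³·d)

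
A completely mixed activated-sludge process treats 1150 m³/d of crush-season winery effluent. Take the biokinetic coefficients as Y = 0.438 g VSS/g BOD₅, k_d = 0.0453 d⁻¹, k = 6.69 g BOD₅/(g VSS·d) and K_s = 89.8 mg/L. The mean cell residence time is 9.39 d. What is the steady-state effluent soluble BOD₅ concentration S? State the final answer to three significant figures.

S ≈ 4.91 mg/L

For a completely mixed reactor with recycle the Lawrence–McCarty relation gives S = K_s·(1 + k_d·θ_c) / [θ_c·(Y·k − k_d) − 1] = 89.8 × (1 + 0.0453 × 9.39) / [9.39 × (0.438 × 6.69 − 0.0453) − 1] = 128.0 / 26.09 = 4.906 mg/L.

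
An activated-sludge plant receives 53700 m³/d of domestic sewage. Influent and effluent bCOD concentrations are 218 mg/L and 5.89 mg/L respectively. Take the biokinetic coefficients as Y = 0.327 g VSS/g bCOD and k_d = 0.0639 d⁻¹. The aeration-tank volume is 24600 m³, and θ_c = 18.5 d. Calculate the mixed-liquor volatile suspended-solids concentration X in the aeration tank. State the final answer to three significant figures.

X ≈ 1280 mg/L

X = Y·Q·ΔS·θ_c / [V·(1 + k_d θ_c)] = 0.327 × 53700 × (218 − 5.89) × 18.5 / [24600 × (1 + 0.0639 × 18.5)] = 1284 mg/L.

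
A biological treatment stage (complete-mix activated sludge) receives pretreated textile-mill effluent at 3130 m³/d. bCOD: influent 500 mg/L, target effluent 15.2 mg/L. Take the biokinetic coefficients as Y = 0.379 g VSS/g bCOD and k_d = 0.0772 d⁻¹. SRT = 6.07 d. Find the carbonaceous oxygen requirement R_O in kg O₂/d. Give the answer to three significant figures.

Correct the yield for decay: Y_obs = Y/(1 + k_d θ_c) = 0.379 / (1 + 0.0772 × 6.07) = 0.379 / 1.469 = 0.2581.
Mass of bCOD removed per day: Q(S₀ − S) = 3130 × 484.8 g/m³ = 1517 kg/d.
Biomass synthesised: P_X = Y_obs × 1517 = 391.6 kg VSS/d.
R_O = Q·ΔS − 1.42 P_X = 1517 − 556.1 = 961.4 kg O₂/d.

R_O ≈ 961 kg O₂/d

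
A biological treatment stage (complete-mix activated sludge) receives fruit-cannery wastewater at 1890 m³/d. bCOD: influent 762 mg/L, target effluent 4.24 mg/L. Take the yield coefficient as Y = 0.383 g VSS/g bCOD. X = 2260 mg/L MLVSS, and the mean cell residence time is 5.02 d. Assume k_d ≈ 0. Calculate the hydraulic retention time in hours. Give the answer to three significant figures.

With k_d = 0 the design equation reduces to V = Y Q (S₀−S) θ_c / X = 0.383 × 1890 × (762 − 4.24) × 5.02 / 2260 = 1218 m³.
τ = V/Q = 1218/1890 = 0.6447 d, or 15.47 h.

τ ≈ 15.5 h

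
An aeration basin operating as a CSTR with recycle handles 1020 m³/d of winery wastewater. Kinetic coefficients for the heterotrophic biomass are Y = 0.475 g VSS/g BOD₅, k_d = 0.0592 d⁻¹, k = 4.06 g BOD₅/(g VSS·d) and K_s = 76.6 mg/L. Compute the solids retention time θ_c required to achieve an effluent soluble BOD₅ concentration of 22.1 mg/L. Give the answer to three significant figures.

θ_c ≈ 2.68 d

Specific growth rate at S = 22.1 mg/L: μ = YkS/(K_s+S) = 0.475·4.06·22.1/(76.6+22.1) = 0.4318 d⁻¹.
Then 1/θ_c = μ − k_d = 0.4318 − 0.0592 = 0.3726 d⁻¹, giving θ_c = 2.684 d.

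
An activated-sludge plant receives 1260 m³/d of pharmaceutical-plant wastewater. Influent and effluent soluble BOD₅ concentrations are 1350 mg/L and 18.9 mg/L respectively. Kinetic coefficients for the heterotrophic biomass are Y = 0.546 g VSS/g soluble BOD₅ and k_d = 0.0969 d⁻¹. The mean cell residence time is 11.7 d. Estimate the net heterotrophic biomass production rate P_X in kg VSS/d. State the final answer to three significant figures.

The observed yield is Y_obs = Y/(1 + k_d·θ_c) = 0.546 / (1 + 0.0969 × 11.7) = 0.546 / 2.134 = 0.2559 g VSS per g soluble BOD₅ removed.
Mass of soluble BOD₅ removed per day: Q(S₀ − S) = 1260 × 1331 g/m³ = 1677 kg/d.
So the net sludge growth is P_X = 0.2559 × 1677 = 429.2 kg VSS/d.

P_X ≈ 429 kg VSS/d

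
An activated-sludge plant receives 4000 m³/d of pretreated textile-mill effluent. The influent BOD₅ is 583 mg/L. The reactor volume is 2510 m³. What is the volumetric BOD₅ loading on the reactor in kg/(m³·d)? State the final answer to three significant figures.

Applied BOD₅ load per unit volume = Q·S₀/V = (4000 × 583/1000)/2510 = 0.9291 kg BOD₅·m⁻³·d⁻¹.

L_v ≈ 0.929 kg BOD₅/(m³·d)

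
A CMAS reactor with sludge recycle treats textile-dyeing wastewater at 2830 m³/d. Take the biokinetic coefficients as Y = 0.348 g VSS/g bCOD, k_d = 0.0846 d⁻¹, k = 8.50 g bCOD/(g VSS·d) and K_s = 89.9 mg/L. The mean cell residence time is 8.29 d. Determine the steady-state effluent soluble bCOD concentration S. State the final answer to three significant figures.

S ≈ 6.70 mg/L

From the Monod/SRT balance for a CMAS, S = K_s·(1+k_d θ_c)/[θ_c·(Y k − k_d) − 1] = 89.9 × (1 + 0.0846 × 8.29) / [8.29 × (0.348 × 8.50 − 0.0846) − 1] = 152.9 / 22.82 = 6.702 mg/L.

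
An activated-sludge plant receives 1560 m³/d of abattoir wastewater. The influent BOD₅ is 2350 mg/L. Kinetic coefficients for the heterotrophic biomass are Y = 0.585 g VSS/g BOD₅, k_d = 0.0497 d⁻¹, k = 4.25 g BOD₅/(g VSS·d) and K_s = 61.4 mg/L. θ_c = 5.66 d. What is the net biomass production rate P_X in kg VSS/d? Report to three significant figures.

P_X ≈ 1670 kg VSS/d

For a completely mixed reactor with recycle the Lawrence–McCarty relation gives S = K_s·(1 + k_d·θ_c) / [θ_c·(Y·k − k_d) − 1] = 61.4 × (1 + 0.0497 × 5.66) / [5.66 × (0.585 × 4.25 − 0.0497) − 1] = 78.67 / 12.79 = 6.151 mg/L.
The observed yield is Y_obs = Y/(1 + k_d·θ_c) = 0.585 / (1 + 0.0497 × 5.66) = 0.585 / 1.281 = 0.4566 g VSS per g BOD₅ removed.
Substrate removed = Q·(S₀ − S) = 1560 m³/d × (2350 − 6.15) g/m³ = 3.66×10^6 g/d = 3656 kg/d.
Net biomass production P_X = Y_obs × Q·(S₀ − S) = 0.4566 × 3656 = 1669 kg VSS/d.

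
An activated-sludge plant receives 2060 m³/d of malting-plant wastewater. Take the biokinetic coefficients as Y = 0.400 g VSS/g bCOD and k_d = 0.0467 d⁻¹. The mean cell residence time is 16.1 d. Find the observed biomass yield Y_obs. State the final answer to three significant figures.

Y_obs ≈ 0.228 g VSS/g bCOD

Observed yield with endogenous decay: Y_obs = Y / (1 + k_d·θ_c) = 0.400 / (1 + 0.0467 × 16.1) = 0.400 / 1.752 = 0.2283 g VSS/g bCOD.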